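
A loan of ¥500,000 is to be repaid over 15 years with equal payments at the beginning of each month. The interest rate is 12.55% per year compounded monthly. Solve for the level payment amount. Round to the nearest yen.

Level annuity due; solve PV = PMT × [(1 − (1+r)^−n)/r] × (1+r) for PMT.
Periodic rate r = 0.1255/12 per month; n is counted in months.
With n = 180: PMT = 500,000 / ([(1 − (1+r)^−n)/r] × (1+r)) = ¥6,115

¥6,115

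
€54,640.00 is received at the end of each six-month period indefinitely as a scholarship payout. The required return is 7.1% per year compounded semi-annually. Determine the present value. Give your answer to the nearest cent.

Periodic rate r = 0.071/2 per half-year.
Level perpetuity: PV = PMT / r = 54,640 / (0.071/2) = €1,539,154.93.

€1,539,154.93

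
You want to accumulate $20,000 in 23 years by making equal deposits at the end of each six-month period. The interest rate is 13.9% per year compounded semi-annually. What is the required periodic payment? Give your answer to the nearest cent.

Level ordinary annuity; solve FV = PMT × [((1+r)^n − 1)/r] for PMT.
Periodic rate r = 0.139/2 per half-year; n is counted in half-years.
With n = 46: PMT = 20,000 / ([((1+r)^n − 1)/r]) = $66.21

$66.21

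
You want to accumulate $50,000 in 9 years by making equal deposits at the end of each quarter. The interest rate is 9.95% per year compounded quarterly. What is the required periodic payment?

$874.72

Level ordinary annuity; solve FV = PMT × [((1+r)^n − 1)/r] for PMT.
Periodic rate r = 0.0995/4 per quarter; n is counted in quarters.
With n = 36: PMT = 50,000 / ([((1+r)^n − 1)/r]) = $874.72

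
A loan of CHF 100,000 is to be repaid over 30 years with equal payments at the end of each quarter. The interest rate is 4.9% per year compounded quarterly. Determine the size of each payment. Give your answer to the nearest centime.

CHF 1,595.03

Level ordinary annuity; solve PV = PMT × [(1 − (1+r)^−n)/r] for PMT.
Periodic rate r = 0.049/4 per quarter; n is counted in quarters.
With n = 120: PMT = 100,000 / ([(1 − (1+r)^−n)/r]) = CHF 1,595.03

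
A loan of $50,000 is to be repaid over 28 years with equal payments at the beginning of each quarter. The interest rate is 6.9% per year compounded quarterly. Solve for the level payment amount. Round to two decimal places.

Level annuity due; solve PV = PMT × [(1 − (1+r)^−n)/r] × (1+r) for PMT.
Periodic rate r = 0.069/4 per quarter; n is counted in quarters.
With n = 112: PMT = 50,000 / ([(1 − (1+r)^−n)/r] × (1+r)) = $994.30

$994.30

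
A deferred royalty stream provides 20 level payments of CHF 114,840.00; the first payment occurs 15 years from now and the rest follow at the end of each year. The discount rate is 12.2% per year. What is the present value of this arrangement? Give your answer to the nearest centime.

CHF 169,067.44

Ordinary annuity of 20 payments, first payment at period 15.
Periodic rate r = 0.122 per year.
The ordinary-annuity PV formula values the stream one period before the first payment (period 14); discount that back 14 periods:
PV₀ = 114,840 × [1 − (1+r)^−20] / r × (1+r)^−14 = CHF 169,067.44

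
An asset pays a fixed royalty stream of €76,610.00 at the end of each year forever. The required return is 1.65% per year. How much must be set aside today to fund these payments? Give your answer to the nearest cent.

Periodic rate r = 0.0165 per year.
Level perpetuity: PV = PMT / r = 76,610 / (0.0165) = €4,643,030.30.

€4,643,030.30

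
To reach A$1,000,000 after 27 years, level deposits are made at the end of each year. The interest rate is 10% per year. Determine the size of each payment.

Level ordinary annuity; solve FV = PMT × [((1+r)^n − 1)/r] for PMT.
Periodic rate r = 0.1 per year.
With n = 27: PMT = 1,000,000 / ([((1+r)^n − 1)/r]) = A$8,257.64

A$8,257.64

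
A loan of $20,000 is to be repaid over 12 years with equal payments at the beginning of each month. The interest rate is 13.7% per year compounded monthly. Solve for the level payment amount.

Level annuity due; solve PV = PMT × [(1 − (1+r)^−n)/r] × (1+r) for PMT.
Periodic rate r = 0.137/12 per month; n is counted in months.
With n = 144: PMT = 20,000 / ([(1 − (1+r)^−n)/r] × (1+r)) = $280.45

$280.45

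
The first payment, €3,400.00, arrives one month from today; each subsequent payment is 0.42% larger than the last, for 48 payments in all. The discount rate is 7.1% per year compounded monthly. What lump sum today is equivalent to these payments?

Periodic rate r = 0.071/12 per month; n is counted in months.
Growing ordinary annuity: PV = PMT₁ × [1 − ((1+g)/(1+r))^n] / (r − g) = 3,400 × [1 − ((1+0.0042)/(1+r))^48] / (r − 0.0042) = €155,900.58.

€155,900.58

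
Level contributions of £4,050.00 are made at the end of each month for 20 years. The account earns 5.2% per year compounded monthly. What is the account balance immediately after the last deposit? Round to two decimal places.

£1,703,679.86

This is an ordinary annuity: 240 deposits of £4,050.00 at the end of each month.
Periodic rate r = 0.052/12 per month; n is counted in months.
FV = PMT × [((1+r)^n − 1)/r] = 4,050 × [(1+r)^240 − 1] / r = £1,703,679.86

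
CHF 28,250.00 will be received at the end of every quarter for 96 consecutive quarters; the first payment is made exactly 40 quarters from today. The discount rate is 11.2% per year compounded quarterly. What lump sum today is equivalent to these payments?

Ordinary annuity of 96 payments, first payment at period 40.
Periodic rate r = 0.112/4 per quarter; n is counted in quarters.
The ordinary-annuity PV formula values the stream one period before the first payment (period 39); discount that back 39 periods:
PV₀ = 28,250 × [1 − (1+r)^−96] / r × (1+r)^−39 = CHF 319,405.60

CHF 319,405.60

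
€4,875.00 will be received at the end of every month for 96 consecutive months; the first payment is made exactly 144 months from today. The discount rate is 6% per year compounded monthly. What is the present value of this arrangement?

€181,796.35

Ordinary annuity of 96 payments, first payment at period 144.
Periodic rate r = 0.06/12 per month; n is counted in months.
The ordinary-annuity PV formula values the stream one period before the first payment (period 143); discount that back 143 periods:
PV₀ = 4,875 × [1 − (1+r)^−96] / r × (1+r)^−143 = €181,796.35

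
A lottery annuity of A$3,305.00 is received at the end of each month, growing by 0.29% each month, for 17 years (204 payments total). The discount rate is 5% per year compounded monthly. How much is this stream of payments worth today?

Periodic rate r = 0.05/12 per month; n is counted in months.
Growing ordinary annuity: PV = PMT₁ × [1 − ((1+g)/(1+r))^n] / (r − g) = 3,305 × [1 − ((1+0.0029)/(1+r))^204] / (r − 0.0029) = A$592,319.04.

A$592,319.04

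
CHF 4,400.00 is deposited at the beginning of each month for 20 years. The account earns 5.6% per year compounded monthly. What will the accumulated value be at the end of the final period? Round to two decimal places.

This is an annuity due: 240 deposits of CHF 4,400.00 at the beginning of each month.
Periodic rate r = 0.056/12 per month; n is counted in months.
FV = PMT × [((1+r)^n − 1)/r] × (1+r) = 4,400 × [(1+r)^240 − 1] / r × (1+r) = CHF 1,948,394.22

CHF 1,948,394.22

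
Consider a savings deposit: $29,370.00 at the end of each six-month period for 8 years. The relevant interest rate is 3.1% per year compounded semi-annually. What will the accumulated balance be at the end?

This is an ordinary annuity: 16 deposits of $29,370.00 at the end of each six-month period.
Periodic rate r = 0.031/2 per half-year; n is counted in half-years.
FV = PMT × [((1+r)^n − 1)/r] = 29,370 × [(1+r)^16 − 1] / r = $528,706.31

$528,706.31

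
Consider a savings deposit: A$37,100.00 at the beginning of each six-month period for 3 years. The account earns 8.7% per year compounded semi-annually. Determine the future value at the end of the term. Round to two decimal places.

A$259,057.65

This is an annuity due: 6 deposits of A$37,100.00 at the beginning of each six-month period.
Periodic rate r = 0.087/2 per half-year; n is counted in half-years.
FV = PMT × [((1+r)^n − 1)/r] × (1+r) = 37,100 × [(1+r)^6 − 1] / r × (1+r) = A$259,057.65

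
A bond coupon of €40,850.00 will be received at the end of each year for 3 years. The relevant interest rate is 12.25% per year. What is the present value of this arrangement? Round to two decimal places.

This is an ordinary annuity: 3 payments of €40,850.00 at the end of each year.
Periodic rate r = 0.1225 per year.
PV = PMT × [(1 − (1+r)^−n)/r] = 40,850 × [1 − (1+r)^−3] / r = €97,694.84

€97,694.84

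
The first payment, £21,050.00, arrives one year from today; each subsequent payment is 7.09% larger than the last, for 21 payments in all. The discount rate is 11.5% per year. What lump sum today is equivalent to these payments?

Periodic rate r = 0.115 per year.
Growing ordinary annuity: PV = PMT₁ × [1 − ((1+g)/(1+r))^n] / (r − g) = 21,050 × [1 − ((1+0.0709)/(1+r))^21] / (r − 0.0709) = £272,788.82.

£272,788.82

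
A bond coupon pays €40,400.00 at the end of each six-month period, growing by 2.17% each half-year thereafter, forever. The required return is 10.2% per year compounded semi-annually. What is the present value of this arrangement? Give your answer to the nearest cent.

Periodic rate r = 0.102/2 per half-year.
Growing perpetuity (Gordon): PV = PMT₁ / (r − g) = 40,400 / (r − 0.0217) = €1,378,839.59.

€1,378,839.59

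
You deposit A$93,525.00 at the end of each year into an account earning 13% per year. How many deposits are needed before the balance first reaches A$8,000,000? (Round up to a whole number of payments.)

21 payments

Periodic rate r = 0.13 per year.
Ordinary annuity FV: 8,000,000 = 93,525 × [((1+r)^n − 1)/r].
(1+r)^n = 1 + 8,000,000 × r / 93,525, so n = ln(1 + 8,000,000·r/93,525) / ln(1+r) = 20.41.
Round up to a whole number of payments: n = 21.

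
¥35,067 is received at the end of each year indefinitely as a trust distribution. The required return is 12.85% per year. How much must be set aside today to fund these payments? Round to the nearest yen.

Periodic rate r = 0.1285 per year.
Level perpetuity: PV = PMT / r = 35,067 / (0.1285) = ¥272,895.

¥272,895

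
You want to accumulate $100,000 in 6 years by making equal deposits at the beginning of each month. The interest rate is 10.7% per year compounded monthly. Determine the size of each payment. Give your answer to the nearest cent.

Level annuity due; solve FV = PMT × [((1+r)^n − 1)/r] × (1+r) for PMT.
Periodic rate r = 0.107/12 per month; n is counted in months.
With n = 72: PMT = 100,000 / ([((1+r)^n − 1)/r] × (1+r)) = $987.60

$987.60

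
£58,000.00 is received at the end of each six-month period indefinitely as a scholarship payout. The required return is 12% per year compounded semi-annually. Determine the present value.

Periodic rate r = 0.12/2 per half-year.
Level perpetuity: PV = PMT / r = 58,000 / (0.12/2) = £966,666.67.

£966,666.67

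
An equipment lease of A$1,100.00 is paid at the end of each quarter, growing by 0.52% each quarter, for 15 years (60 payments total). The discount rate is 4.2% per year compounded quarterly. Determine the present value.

A$56,160.88

Periodic rate r = 0.042/4 per quarter; n is counted in quarters.
Growing ordinary annuity: PV = PMT₁ × [1 − ((1+g)/(1+r))^n] / (r − g) = 1,100 × [1 − ((1+0.0052)/(1+r))^60] / (r − 0.0052) = A$56,160.88.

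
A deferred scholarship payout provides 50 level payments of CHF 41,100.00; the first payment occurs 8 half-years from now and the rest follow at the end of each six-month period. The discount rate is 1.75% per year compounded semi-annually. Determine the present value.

Ordinary annuity of 50 payments, first payment at period 8.
Periodic rate r = 0.0175/2 per half-year; n is counted in half-years.
The ordinary-annuity PV formula values the stream one period before the first payment (period 7); discount that back 7 periods:
PV₀ = 41,100 × [1 − (1+r)^−50] / r × (1+r)^−7 = CHF 1,560,534.18

CHF 1,560,534.18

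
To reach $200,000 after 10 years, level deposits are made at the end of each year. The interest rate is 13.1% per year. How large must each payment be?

Level ordinary annuity; solve FV = PMT × [((1+r)^n − 1)/r] for PMT.
Periodic rate r = 0.131 per year.
With n = 10: PMT = 200,000 / ([((1+r)^n − 1)/r]) = $10,805.34

$10,805.34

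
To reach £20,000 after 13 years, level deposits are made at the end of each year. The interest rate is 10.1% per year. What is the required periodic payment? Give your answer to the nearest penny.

Level ordinary annuity; solve FV = PMT × [((1+r)^n − 1)/r] for PMT.
Periodic rate r = 0.101 per year.
With n = 13: PMT = 20,000 / ([((1+r)^n − 1)/r]) = £810.17

£810.17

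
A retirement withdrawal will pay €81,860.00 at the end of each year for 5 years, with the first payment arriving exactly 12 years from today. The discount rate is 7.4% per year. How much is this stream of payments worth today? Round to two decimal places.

Ordinary annuity of 5 payments, first payment at period 12.
Periodic rate r = 0.074 per year.
The ordinary-annuity PV formula values the stream one period before the first payment (period 11); discount that back 11 periods:
PV₀ = 81,860 × [1 − (1+r)^−5] / r × (1+r)^−11 = €151,423.32

€151,423.32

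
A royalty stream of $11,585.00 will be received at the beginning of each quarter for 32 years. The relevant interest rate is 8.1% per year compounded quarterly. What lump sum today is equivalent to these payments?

This is an annuity due: 128 payments of $11,585.00 at the beginning of each quarter.
Periodic rate r = 0.081/4 per quarter; n is counted in quarters.
PV = PMT × [(1 − (1+r)^−n)/r] × (1+r) = 11,585 × [1 − (1+r)^−128] / r × (1+r) = $538,836.87

$538,836.87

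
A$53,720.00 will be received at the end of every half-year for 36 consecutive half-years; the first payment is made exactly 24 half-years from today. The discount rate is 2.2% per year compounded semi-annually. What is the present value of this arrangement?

Ordinary annuity of 36 payments, first payment at period 24.
Periodic rate r = 0.022/2 per half-year; n is counted in half-years.
The ordinary-annuity PV formula values the stream one period before the first payment (period 23); discount that back 23 periods:
PV₀ = 53,720 × [1 − (1+r)^−36] / r × (1+r)^−23 = A$1,236,136.81

A$1,236,136.81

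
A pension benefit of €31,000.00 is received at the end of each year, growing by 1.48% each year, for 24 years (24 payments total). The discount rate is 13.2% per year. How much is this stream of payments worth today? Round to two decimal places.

€245,307.35

Periodic rate r = 0.132 per year.
Growing ordinary annuity: PV = PMT₁ × [1 − ((1+g)/(1+r))^n] / (r − g) = 31,000 × [1 − ((1+0.0148)/(1+r))^24] / (r − 0.0148) = €245,307.35.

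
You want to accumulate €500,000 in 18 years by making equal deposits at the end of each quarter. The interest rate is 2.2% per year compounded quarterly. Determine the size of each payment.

Level ordinary annuity; solve FV = PMT × [((1+r)^n − 1)/r] for PMT.
Periodic rate r = 0.022/4 per quarter; n is counted in quarters.
With n = 72: PMT = 500,000 / ([((1+r)^n − 1)/r]) = €5,678.79

€5,678.79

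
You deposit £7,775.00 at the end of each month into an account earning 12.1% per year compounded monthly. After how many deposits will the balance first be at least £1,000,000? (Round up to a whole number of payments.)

83 payments

Periodic rate r = 0.121/12 per month; n is counted in months.
Ordinary annuity FV: 1,000,000 = 7,775 × [((1+r)^n − 1)/r].
(1+r)^n = 1 + 1,000,000 × r / 7,775, so n = ln(1 + 1,000,000·r/7,775) / ln(1+r) = 82.88.
Round up to a whole number of payments: n = 83.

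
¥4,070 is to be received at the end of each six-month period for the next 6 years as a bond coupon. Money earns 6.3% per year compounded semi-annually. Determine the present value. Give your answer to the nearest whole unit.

¥40,152

This is an ordinary annuity: 12 payments of ¥4,070 at the end of each six-month period.
Periodic rate r = 0.063/2 per half-year; n is counted in half-years.
PV = PMT × [(1 − (1+r)^−n)/r] = 4,070 × [1 − (1+r)^−12] / r = ¥40,152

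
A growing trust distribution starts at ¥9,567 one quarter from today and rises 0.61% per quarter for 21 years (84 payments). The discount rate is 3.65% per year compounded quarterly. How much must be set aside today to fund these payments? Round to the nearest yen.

¥704,939

Periodic rate r = 0.0365/4 per quarter; n is counted in quarters.
Growing ordinary annuity: PV = PMT₁ × [1 − ((1+g)/(1+r))^n] / (r − g) = 9,567 × [1 − ((1+0.0061)/(1+r))^84] / (r − 0.0061) = ¥704,939.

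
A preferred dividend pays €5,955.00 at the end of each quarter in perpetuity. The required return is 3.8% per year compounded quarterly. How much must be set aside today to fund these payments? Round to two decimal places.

€626,842.11

Periodic rate r = 0.038/4 per quarter.
Level perpetuity: PV = PMT / r = 5,955 / (0.038/4) = €626,842.11.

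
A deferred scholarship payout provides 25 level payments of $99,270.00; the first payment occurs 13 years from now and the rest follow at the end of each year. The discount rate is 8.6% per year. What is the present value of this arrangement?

$374,378.00

Ordinary annuity of 25 payments, first payment at period 13.
Periodic rate r = 0.086 per year.
The ordinary-annuity PV formula values the stream one period before the first payment (period 12); discount that back 12 periods:
PV₀ = 99,270 × [1 − (1+r)^−25] / r × (1+r)^−12 = $374,378.00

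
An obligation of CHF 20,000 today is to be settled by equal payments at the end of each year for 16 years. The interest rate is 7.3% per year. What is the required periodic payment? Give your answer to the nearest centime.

Level ordinary annuity; solve PV = PMT × [(1 − (1+r)^−n)/r] for PMT.
Periodic rate r = 0.073 per year.
With n = 16: PMT = 20,000 / ([(1 − (1+r)^−n)/r]) = CHF 2,159.43

CHF 2,159.43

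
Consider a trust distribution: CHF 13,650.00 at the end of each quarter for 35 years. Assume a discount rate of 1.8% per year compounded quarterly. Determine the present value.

CHF 1,415,520.09

This is an ordinary annuity: 140 payments of CHF 13,650.00 at the end of each quarter.
Periodic rate r = 0.018/4 per quarter; n is counted in quarters.
PV = PMT × [(1 − (1+r)^−n)/r] = 13,650 × [1 − (1+r)^−140] / r = CHF 1,415,520.09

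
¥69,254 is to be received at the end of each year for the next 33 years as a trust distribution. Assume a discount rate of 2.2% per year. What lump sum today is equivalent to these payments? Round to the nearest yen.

This is an ordinary annuity: 33 payments of ¥69,254 at the end of each year.
Periodic rate r = 0.022 per year.
PV = PMT × [(1 − (1+r)^−n)/r] = 69,254 × [1 − (1+r)^−33] / r = ¥1,612,788

¥1,612,788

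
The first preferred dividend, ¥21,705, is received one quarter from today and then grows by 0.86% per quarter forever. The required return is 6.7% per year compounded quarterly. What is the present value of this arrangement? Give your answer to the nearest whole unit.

¥2,663,190

Periodic rate r = 0.067/4 per quarter.
Growing perpetuity (Gordon): PV = PMT₁ / (r − g) = 21,705 / (r − 0.0086) = ¥2,663,190.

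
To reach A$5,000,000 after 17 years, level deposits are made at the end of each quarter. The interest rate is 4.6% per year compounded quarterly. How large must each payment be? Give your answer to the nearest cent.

Level ordinary annuity; solve FV = PMT × [((1+r)^n − 1)/r] for PMT.
Periodic rate r = 0.046/4 per quarter; n is counted in quarters.
With n = 68: PMT = 5,000,000 / ([((1+r)^n − 1)/r]) = A$48,890.09

A$48,890.09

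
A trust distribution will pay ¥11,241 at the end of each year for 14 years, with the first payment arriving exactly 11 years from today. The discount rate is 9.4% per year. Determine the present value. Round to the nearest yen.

¥34,853

Ordinary annuity of 14 payments, first payment at period 11.
Periodic rate r = 0.094 per year.
The ordinary-annuity PV formula values the stream one period before the first payment (period 10); discount that back 10 periods:
PV₀ = 11,241 × [1 − (1+r)^−14] / r × (1+r)^−10 = ¥34,853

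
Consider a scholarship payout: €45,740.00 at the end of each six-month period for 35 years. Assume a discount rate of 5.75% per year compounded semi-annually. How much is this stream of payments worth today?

This is an ordinary annuity: 70 payments of €45,740.00 at the end of each six-month period.
Periodic rate r = 0.0575/2 per half-year; n is counted in half-years.
PV = PMT × [(1 − (1+r)^−n)/r] = 45,740 × [1 − (1+r)^−70] / r = €1,372,196.01

€1,372,196.01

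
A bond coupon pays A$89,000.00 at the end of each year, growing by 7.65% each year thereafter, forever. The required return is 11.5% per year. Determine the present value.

Periodic rate r = 0.115 per year.
Growing perpetuity (Gordon): PV = PMT₁ / (r − g) = 89,000 / (r − 0.0765) = A$2,311,688.31.

A$2,311,688.31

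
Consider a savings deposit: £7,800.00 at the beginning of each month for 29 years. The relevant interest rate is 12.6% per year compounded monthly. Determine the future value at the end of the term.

This is an annuity due: 348 deposits of £7,800.00 at the beginning of each month.
Periodic rate r = 0.126/12 per month; n is counted in months.
FV = PMT × [((1+r)^n − 1)/r] × (1+r) = 7,800 × [(1+r)^348 − 1] / r × (1+r) = £27,699,209.42

£27,699,209.42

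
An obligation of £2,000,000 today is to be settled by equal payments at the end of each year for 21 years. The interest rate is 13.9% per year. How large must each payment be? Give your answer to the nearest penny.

£297,330.41

Level ordinary annuity; solve PV = PMT × [(1 − (1+r)^−n)/r] for PMT.
Periodic rate r = 0.139 per year.
With n = 21: PMT = 2,000,000 / ([(1 − (1+r)^−n)/r]) = £297,330.41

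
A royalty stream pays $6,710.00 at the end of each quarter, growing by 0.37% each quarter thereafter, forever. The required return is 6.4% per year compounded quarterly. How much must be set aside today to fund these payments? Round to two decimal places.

Periodic rate r = 0.064/4 per quarter.
Growing perpetuity (Gordon): PV = PMT₁ / (r − g) = 6,710 / (r − 0.0037) = $545,528.46.

$545,528.46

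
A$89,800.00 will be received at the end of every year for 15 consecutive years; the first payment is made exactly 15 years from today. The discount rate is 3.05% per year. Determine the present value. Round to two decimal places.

A$701,397.63

Ordinary annuity of 15 payments, first payment at period 15.
Periodic rate r = 0.0305 per year.
The ordinary-annuity PV formula values the stream one period before the first payment (period 14); discount that back 14 periods:
PV₀ = 89,800 × [1 − (1+r)^−15] / r × (1+r)^−14 = A$701,397.63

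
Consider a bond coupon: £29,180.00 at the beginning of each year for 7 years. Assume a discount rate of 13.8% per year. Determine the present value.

This is an annuity due: 7 payments of £29,180.00 at the beginning of each year.
Periodic rate r = 0.138 per year.
PV = PMT × [(1 − (1+r)^−n)/r] × (1+r) = 29,180 × [1 − (1+r)^−7] / r × (1+r) = £143,275.54

£143,275.54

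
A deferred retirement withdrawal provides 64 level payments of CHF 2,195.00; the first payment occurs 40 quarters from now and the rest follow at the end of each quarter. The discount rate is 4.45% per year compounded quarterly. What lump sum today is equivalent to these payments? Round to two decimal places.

Ordinary annuity of 64 payments, first payment at period 40.
Periodic rate r = 0.0445/4 per quarter; n is counted in quarters.
The ordinary-annuity PV formula values the stream one period before the first payment (period 39); discount that back 39 periods:
PV₀ = 2,195 × [1 − (1+r)^−64] / r × (1+r)^−39 = CHF 65,028.01

CHF 65,028.01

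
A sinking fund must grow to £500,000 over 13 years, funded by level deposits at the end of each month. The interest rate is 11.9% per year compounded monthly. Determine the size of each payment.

Level ordinary annuity; solve FV = PMT × [((1+r)^n − 1)/r] for PMT.
Periodic rate r = 0.119/12 per month; n is counted in months.
With n = 156: PMT = 500,000 / ([((1+r)^n − 1)/r]) = £1,354.11

£1,354.11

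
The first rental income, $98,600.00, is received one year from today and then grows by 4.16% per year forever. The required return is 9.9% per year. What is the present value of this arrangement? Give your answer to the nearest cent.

Periodic rate r = 0.099 per year.
Growing perpetuity (Gordon): PV = PMT₁ / (r − g) = 98,600 / (r − 0.0416) = $1,717,770.03.

$1,717,770.03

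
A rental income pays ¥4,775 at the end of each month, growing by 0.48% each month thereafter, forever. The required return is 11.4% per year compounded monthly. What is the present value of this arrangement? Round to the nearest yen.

Periodic rate r = 0.114/12 per month.
Growing perpetuity (Gordon): PV = PMT₁ / (r − g) = 4,775 / (r − 0.0048) = ¥1,015,957.

¥1,015,957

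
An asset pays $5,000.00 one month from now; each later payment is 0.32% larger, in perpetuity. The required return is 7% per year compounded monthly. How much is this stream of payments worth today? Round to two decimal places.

Periodic rate r = 0.07/12 per month.
Growing perpetuity (Gordon): PV = PMT₁ / (r − g) = 5,000 / (r − 0.0032) = $1,898,734.18.

$1,898,734.18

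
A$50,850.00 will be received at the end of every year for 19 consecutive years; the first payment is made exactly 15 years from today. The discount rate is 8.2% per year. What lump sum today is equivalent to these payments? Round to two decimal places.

Ordinary annuity of 19 payments, first payment at period 15.
Periodic rate r = 0.082 per year.
The ordinary-annuity PV formula values the stream one period before the first payment (period 14); discount that back 14 periods:
PV₀ = 50,850 × [1 − (1+r)^−19] / r × (1+r)^−14 = A$159,705.70

A$159,705.70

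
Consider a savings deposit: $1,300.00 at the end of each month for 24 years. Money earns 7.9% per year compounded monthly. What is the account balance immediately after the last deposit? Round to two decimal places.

$1,109,368.13

This is an ordinary annuity: 288 deposits of $1,300.00 at the end of each month.
Periodic rate r = 0.079/12 per month; n is counted in months.
FV = PMT × [((1+r)^n − 1)/r] = 1,300 × [(1+r)^288 − 1] / r = $1,109,368.13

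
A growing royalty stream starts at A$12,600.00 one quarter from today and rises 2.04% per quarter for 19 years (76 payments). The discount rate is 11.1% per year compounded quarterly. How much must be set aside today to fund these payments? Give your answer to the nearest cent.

A$720,738.51

Periodic rate r = 0.111/4 per quarter; n is counted in quarters.
Growing ordinary annuity: PV = PMT₁ × [1 − ((1+g)/(1+r))^n] / (r − g) = 12,600 × [1 − ((1+0.0204)/(1+r))^76] / (r − 0.0204) = A$720,738.51.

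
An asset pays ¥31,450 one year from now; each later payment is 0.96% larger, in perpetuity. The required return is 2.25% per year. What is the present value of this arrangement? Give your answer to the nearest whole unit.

¥2,437,984

Periodic rate r = 0.0225 per year.
Growing perpetuity (Gordon): PV = PMT₁ / (r − g) = 31,450 / (r − 0.0096) = ¥2,437,984.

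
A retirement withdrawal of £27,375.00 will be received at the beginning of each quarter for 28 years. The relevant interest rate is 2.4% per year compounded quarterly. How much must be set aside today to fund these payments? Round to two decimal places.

This is an annuity due: 112 payments of £27,375.00 at the beginning of each quarter.
Periodic rate r = 0.024/4 per quarter; n is counted in quarters.
PV = PMT × [(1 − (1+r)^−n)/r] × (1+r) = 27,375 × [1 − (1+r)^−112] / r × (1+r) = £2,241,177.87

£2,241,177.87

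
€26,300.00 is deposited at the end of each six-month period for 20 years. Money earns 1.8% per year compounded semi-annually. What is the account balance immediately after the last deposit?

€1,259,545.33

This is an ordinary annuity: 40 deposits of €26,300.00 at the end of each six-month period.
Periodic rate r = 0.018/2 per half-year; n is counted in half-years.
FV = PMT × [((1+r)^n − 1)/r] = 26,300 × [(1+r)^40 − 1] / r = €1,259,545.33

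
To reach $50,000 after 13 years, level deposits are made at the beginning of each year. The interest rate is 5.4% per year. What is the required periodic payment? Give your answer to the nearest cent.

Level annuity due; solve FV = PMT × [((1+r)^n − 1)/r] × (1+r) for PMT.
Periodic rate r = 0.054 per year.
With n = 13: PMT = 50,000 / ([((1+r)^n − 1)/r] × (1+r)) = $2,610.76

$2,610.76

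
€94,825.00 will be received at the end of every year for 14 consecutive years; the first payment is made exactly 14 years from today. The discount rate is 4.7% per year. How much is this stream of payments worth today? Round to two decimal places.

€526,698.23

Ordinary annuity of 14 payments, first payment at period 14.
Periodic rate r = 0.047 per year.
The ordinary-annuity PV formula values the stream one period before the first payment (period 13); discount that back 13 periods:
PV₀ = 94,825 × [1 − (1+r)^−14] / r × (1+r)^−13 = €526,698.23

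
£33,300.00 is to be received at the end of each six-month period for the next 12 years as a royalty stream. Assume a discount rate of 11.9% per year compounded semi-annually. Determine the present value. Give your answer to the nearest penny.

This is an ordinary annuity: 24 payments of £33,300.00 at the end of each six-month period.
Periodic rate r = 0.119/2 per half-year; n is counted in half-years.
PV = PMT × [(1 − (1+r)^−n)/r] = 33,300 × [1 − (1+r)^−24] / r = £419,864.82

£419,864.82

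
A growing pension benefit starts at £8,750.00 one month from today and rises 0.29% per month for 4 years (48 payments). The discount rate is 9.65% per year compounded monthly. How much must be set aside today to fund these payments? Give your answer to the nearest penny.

Periodic rate r = 0.0965/12 per month; n is counted in months.
Growing ordinary annuity: PV = PMT₁ × [1 − ((1+g)/(1+r))^n] / (r − g) = 8,750 × [1 − ((1+0.0029)/(1+r))^48] / (r − 0.0029) = £370,399.17.

£370,399.17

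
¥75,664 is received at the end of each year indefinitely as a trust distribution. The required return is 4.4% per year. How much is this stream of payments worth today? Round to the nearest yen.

Periodic rate r = 0.044 per year.
Level perpetuity: PV = PMT / r = 75,664 / (0.044) = ¥1,719,636.

¥1,719,636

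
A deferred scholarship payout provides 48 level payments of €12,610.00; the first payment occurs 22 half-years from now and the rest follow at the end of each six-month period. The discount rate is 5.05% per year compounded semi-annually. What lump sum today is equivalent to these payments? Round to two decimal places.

Ordinary annuity of 48 payments, first payment at period 22.
Periodic rate r = 0.0505/2 per half-year; n is counted in half-years.
The ordinary-annuity PV formula values the stream one period before the first payment (period 21); discount that back 21 periods:
PV₀ = 12,610 × [1 − (1+r)^−48] / r × (1+r)^−21 = €206,449.07

€206,449.07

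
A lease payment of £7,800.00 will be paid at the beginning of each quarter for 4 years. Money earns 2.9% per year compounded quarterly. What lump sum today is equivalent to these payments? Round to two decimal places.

£118,283.94

This is an annuity due: 16 payments of £7,800.00 at the beginning of each quarter.
Periodic rate r = 0.029/4 per quarter; n is counted in quarters.
PV = PMT × [(1 − (1+r)^−n)/r] × (1+r) = 7,800 × [1 − (1+r)^−16] / r × (1+r) = £118,283.94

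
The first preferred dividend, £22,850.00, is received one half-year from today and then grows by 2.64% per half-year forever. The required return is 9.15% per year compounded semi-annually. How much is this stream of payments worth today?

Periodic rate r = 0.0915/2 per half-year.
Growing perpetuity (Gordon): PV = PMT₁ / (r − g) = 22,850 / (r − 0.0264) = £1,180,878.55.

£1,180,878.55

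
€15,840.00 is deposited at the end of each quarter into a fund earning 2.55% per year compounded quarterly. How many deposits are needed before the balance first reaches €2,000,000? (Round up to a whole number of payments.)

Periodic rate r = 0.0255/4 per quarter; n is counted in quarters.
Ordinary annuity FV: 2,000,000 = 15,840 × [((1+r)^n − 1)/r].
(1+r)^n = 1 + 2,000,000 × r / 15,840, so n = ln(1 + 2,000,000·r/15,840) / ln(1+r) = 92.93.
Round up to a whole number of payments: n = 93.

93 payments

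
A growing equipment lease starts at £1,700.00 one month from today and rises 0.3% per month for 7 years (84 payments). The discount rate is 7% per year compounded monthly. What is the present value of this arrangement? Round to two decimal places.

Periodic rate r = 0.07/12 per month; n is counted in months.
Growing ordinary annuity: PV = PMT₁ × [1 − ((1+g)/(1+r))^n] / (r − g) = 1,700 × [1 − ((1+0.003)/(1+r))^84] / (r − 0.003) = £126,583.27.

£126,583.27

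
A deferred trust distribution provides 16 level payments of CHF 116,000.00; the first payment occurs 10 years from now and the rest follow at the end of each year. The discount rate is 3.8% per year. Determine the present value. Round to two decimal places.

CHF 980,671.97

Ordinary annuity of 16 payments, first payment at period 10.
Periodic rate r = 0.038 per year.
The ordinary-annuity PV formula values the stream one period before the first payment (period 9); discount that back 9 periods:
PV₀ = 116,000 × [1 − (1+r)^−16] / r × (1+r)^−9 = CHF 980,671.97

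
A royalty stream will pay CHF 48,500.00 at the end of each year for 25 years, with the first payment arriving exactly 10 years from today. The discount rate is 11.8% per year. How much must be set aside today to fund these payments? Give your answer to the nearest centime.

Ordinary annuity of 25 payments, first payment at period 10.
Periodic rate r = 0.118 per year.
The ordinary-annuity PV formula values the stream one period before the first payment (period 9); discount that back 9 periods:
PV₀ = 48,500 × [1 − (1+r)^−25] / r × (1+r)^−9 = CHF 141,355.45

CHF 141,355.45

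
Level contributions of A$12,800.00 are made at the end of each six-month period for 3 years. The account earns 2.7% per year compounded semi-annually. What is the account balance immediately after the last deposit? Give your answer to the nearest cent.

This is an ordinary annuity: 6 deposits of A$12,800.00 at the end of each six-month period.
Periodic rate r = 0.027/2 per half-year; n is counted in half-years.
FV = PMT × [((1+r)^n − 1)/r] = 12,800 × [(1+r)^6 − 1] / r = A$79,439.13

A$79,439.13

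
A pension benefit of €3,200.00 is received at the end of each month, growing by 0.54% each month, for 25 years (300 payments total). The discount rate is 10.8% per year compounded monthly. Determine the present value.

Periodic rate r = 0.108/12 per month; n is counted in months.
Growing ordinary annuity: PV = PMT₁ × [1 − ((1+g)/(1+r))^n] / (r − g) = 3,200 × [1 − ((1+0.0054)/(1+r))^300] / (r − 0.0054) = €584,687.02.

€584,687.02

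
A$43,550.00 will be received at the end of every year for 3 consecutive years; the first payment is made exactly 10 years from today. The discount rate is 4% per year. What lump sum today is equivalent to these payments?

Ordinary annuity of 3 payments, first payment at period 10.
Periodic rate r = 0.04 per year.
The ordinary-annuity PV formula values the stream one period before the first payment (period 9); discount that back 9 periods:
PV₀ = 43,550 × [1 − (1+r)^−3] / r × (1+r)^−9 = A$84,911.27

A$84,911.27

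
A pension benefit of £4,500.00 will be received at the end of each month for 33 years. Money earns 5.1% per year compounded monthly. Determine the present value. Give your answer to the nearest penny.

£861,374.60

This is an ordinary annuity: 396 payments of £4,500.00 at the end of each month.
Periodic rate r = 0.051/12 per month; n is counted in months.
PV = PMT × [(1 − (1+r)^−n)/r] = 4,500 × [1 − (1+r)^−396] / r = £861,374.60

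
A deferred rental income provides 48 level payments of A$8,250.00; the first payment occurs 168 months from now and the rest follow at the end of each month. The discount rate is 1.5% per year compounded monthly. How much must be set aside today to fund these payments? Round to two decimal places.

Ordinary annuity of 48 payments, first payment at period 168.
Periodic rate r = 0.015/12 per month; n is counted in months.
The ordinary-annuity PV formula values the stream one period before the first payment (period 167); discount that back 167 periods:
PV₀ = 8,250 × [1 − (1+r)^−48] / r × (1+r)^−167 = A$311,792.67

A$311,792.67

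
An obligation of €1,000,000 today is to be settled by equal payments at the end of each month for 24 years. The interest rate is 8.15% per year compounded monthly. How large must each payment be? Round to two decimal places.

€7,919.03

Level ordinary annuity; solve PV = PMT × [(1 − (1+r)^−n)/r] for PMT.
Periodic rate r = 0.0815/12 per month; n is counted in months.
With n = 288: PMT = 1,000,000 / ([(1 − (1+r)^−n)/r]) = €7,919.03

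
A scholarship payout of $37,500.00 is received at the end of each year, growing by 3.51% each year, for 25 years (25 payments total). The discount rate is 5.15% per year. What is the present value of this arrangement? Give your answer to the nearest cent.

$743,062.00

Periodic rate r = 0.0515 per year.
Growing ordinary annuity: PV = PMT₁ × [1 − ((1+g)/(1+r))^n] / (r − g) = 37,500 × [1 − ((1+0.0351)/(1+r))^25] / (r − 0.0351) = $743,062.00.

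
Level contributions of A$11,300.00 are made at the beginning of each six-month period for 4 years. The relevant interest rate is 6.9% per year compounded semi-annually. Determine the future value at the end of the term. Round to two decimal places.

This is an annuity due: 8 deposits of A$11,300.00 at the beginning of each six-month period.
Periodic rate r = 0.069/2 per half-year; n is counted in half-years.
FV = PMT × [((1+r)^n − 1)/r] × (1+r) = 11,300 × [(1+r)^8 − 1] / r × (1+r) = A$105,624.92

A$105,624.92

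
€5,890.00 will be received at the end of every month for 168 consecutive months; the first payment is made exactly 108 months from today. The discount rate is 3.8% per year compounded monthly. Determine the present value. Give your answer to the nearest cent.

Ordinary annuity of 168 payments, first payment at period 108.
Periodic rate r = 0.038/12 per month; n is counted in months.
The ordinary-annuity PV formula values the stream one period before the first payment (period 107); discount that back 107 periods:
PV₀ = 5,890 × [1 − (1+r)^−168] / r × (1+r)^−107 = €546,475.21

€546,475.21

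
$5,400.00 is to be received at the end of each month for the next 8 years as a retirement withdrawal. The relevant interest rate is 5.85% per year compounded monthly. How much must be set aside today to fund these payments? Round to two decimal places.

This is an ordinary annuity: 96 payments of $5,400.00 at the end of each month.
Periodic rate r = 0.0585/12 per month; n is counted in months.
PV = PMT × [(1 − (1+r)^−n)/r] = 5,400 × [1 − (1+r)^−96] / r = $413,206.88

$413,206.88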